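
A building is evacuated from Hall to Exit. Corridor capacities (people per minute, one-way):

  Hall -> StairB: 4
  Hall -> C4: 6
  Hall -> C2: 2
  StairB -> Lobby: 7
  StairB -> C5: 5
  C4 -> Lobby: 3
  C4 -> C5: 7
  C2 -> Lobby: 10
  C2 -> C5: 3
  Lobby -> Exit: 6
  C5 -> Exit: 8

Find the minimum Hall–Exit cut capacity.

Augment Hall→StairB→Lobby→Exit: bottleneck 4, flow now 4.
Augment Hall→C4→Lobby→Exit: bottleneck 2, flow now 6.
Augment Hall→C4→C5→Exit: bottleneck 4, flow now 10.
Augment Hall→C2→C5→Exit: bottleneck 2, flow now 12.
No augmenting path remains; maximum flow = 12.
By max-flow min-cut, the minimum cut capacity equals the max flow.
In the residual graph, reachable from Hall: {Hall}.
Min-cut edges: Hall→StairB (4), Hall→C4 (6), Hall→C2 (2); capacity 4 + 6 + 2 = 12.

12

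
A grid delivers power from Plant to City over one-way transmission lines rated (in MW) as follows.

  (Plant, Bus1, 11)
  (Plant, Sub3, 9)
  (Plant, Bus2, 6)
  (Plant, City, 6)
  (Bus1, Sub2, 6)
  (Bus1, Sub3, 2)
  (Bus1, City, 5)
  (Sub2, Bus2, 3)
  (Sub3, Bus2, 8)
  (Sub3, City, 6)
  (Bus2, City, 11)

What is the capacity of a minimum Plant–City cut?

28

Augment Plant→City: bottleneck 6, flow now 6.
Augment Plant→Bus1→City: bottleneck 5, flow now 11.
Augment Plant→Sub3→City: bottleneck 6, flow now 17.
Augment Plant→Bus2→City: bottleneck 6, flow now 23.
Augment Plant→Sub3→Bus2→City: bottleneck 3, flow now 26.
Augment Plant→Bus1→Sub2→Bus2→City: bottleneck 2, flow now 28.
No augmenting path remains; maximum flow = 28.
By max-flow min-cut, the minimum cut capacity equals the max flow.
In the residual graph, reachable from Plant: {Plant, Bus1, Sub2, Sub3, Bus2}.
Min-cut edges: Plant→City (6), Bus1→City (5), Sub3→City (6), Bus2→City (11); capacity 6 + 5 + 6 + 11 = 28.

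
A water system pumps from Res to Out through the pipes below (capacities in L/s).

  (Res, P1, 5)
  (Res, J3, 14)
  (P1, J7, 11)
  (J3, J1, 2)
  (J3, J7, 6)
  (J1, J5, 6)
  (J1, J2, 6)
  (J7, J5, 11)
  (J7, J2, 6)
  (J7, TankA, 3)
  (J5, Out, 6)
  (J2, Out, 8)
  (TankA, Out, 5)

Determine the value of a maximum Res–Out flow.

Augment Res→P1→J7→J5→Out: bottleneck 5, flow now 5.
Augment Res→J3→J1→J5→Out: bottleneck 1, flow now 6.
Augment Res→J3→J1→J2→Out: bottleneck 1, flow now 7.
Augment Res→J3→J7→J2→Out: bottleneck 6, flow now 13.
No augmenting path remains; maximum flow = 13.
In the residual graph, reachable from Res: {Res, J3}.
Min-cut edges: Res→P1 (5), J3→J1 (2), J3→J7 (6); capacity 5 + 2 + 6 = 13.
This cut is saturated, so no flow can exceed 13.

13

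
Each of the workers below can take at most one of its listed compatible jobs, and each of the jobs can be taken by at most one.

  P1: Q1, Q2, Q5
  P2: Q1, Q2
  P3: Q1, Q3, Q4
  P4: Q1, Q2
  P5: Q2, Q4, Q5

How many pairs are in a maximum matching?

5

Unit-capacity flow: source→left, listed edges, right→sink; max matching = max flow.
Augmenting path P1→Q1 (+1); matched 1.
Augmenting path P2→Q2 (+1); matched 2.
Augmenting path P3→Q3 (+1); matched 3.
Augmenting path P5→Q4 (+1); matched 4.
Augmenting path P4→Q1→P1→Q5 (+1); matched 5.
No augmenting path remains; maximum matching = 5.
König certificate: {P1, P2, P3, P4, P5} is a vertex cover of size 5 (every listed pair touches it), so no matching can be larger.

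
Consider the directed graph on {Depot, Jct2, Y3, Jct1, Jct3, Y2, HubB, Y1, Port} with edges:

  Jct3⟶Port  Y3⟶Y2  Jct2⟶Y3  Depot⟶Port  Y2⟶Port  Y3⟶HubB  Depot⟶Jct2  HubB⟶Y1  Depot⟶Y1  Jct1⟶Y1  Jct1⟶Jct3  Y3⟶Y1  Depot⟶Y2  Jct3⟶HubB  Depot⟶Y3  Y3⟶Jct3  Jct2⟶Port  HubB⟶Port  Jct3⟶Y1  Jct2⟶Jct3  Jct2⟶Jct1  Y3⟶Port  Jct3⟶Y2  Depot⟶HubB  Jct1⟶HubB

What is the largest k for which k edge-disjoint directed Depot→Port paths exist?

5

Assign every edge capacity 1; by Menger, the answer equals the max flow.
Path Depot→Port (+1); total 1.
Path Depot→Jct2→Port (+1); total 2.
Path Depot→Y3→Port (+1); total 3.
Path Depot→Y2→Port (+1); total 4.
Path Depot→HubB→Port (+1); total 5.
No residual Depot→Port path; max flow = 5.
Certifying cut of size 5: {Depot→HubB, Depot→Jct2, Depot→Port, Depot→Y2, Depot→Y3}.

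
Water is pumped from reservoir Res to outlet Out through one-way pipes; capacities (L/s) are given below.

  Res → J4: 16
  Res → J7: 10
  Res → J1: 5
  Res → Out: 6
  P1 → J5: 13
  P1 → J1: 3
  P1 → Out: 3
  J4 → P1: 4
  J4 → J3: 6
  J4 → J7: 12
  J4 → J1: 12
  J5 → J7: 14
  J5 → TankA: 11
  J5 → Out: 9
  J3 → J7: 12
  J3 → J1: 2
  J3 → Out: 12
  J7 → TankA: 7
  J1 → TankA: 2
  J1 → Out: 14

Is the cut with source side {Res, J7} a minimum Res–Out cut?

No — its capacity is 34, but the minimum cut has capacity 27.

Given cut capacity: 16 + 5 + 6 + 7 = 34.
Augment Res→Out: bottleneck 6, flow now 6.
Augment Res→J1→Out: bottleneck 5, flow now 11.
Augment Res→J4→P1→Out: bottleneck 3, flow now 14.
Augment Res→J4→J3→Out: bottleneck 6, flow now 20.
Augment Res→J4→J1→Out: bottleneck 7, flow now 27.
No augmenting path remains; maximum flow = 27.
In the residual graph, reachable from Res: {Res, J7, TankA}.
Min-cut edges: Res→J4 (16), Res→J1 (5), Res→Out (6); capacity 16 + 5 + 6 = 27.
Cut capacity 34 exceeds the max flow 27, so it is not minimum.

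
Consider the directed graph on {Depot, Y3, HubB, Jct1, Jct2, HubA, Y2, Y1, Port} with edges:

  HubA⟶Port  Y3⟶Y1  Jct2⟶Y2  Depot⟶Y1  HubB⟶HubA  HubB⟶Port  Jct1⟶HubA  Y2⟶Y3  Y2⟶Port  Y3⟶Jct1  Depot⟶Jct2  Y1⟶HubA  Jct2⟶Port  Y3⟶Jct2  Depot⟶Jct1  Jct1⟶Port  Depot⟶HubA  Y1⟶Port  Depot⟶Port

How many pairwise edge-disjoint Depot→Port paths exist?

Assign every edge capacity 1; by Menger, the answer equals the max flow.
Path Depot→Port (+1); total 1.
Path Depot→Jct1→Port (+1); total 2.
Path Depot→Jct2→Port (+1); total 3.
Path Depot→HubA→Port (+1); total 4.
Path Depot→Y1→Port (+1); total 5.
No residual Depot→Port path; max flow = 5.
Certifying cut of size 5: {Depot→HubA, Depot→Jct1, Depot→Jct2, Depot→Port, Depot→Y1}.

5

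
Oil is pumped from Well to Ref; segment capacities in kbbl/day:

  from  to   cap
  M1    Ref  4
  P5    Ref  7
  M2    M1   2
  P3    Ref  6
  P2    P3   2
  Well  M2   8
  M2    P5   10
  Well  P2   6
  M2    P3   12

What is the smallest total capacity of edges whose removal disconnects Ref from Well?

Augment Well→P2→P3→Ref: bottleneck 2, flow now 2.
Augment Well→M2→P5→Ref: bottleneck 7, flow now 9.
Augment Well→M2→M1→Ref: bottleneck 1, flow now 10.
No augmenting path remains; maximum flow = 10.
By max-flow min-cut, the minimum cut capacity equals the max flow.
In the residual graph, reachable from Well: {Well, P2}.
Min-cut edges: Well→M2 (8), P2→P3 (2); capacity 8 + 2 = 10.

10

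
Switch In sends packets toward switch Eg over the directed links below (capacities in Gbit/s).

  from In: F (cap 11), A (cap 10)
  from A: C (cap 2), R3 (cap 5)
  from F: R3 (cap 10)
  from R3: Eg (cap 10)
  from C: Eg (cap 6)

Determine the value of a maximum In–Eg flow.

12

Augment In→A→R3→Eg: bottleneck 5, flow now 5.
Augment In→A→C→Eg: bottleneck 2, flow now 7.
Augment In→F→R3→Eg: bottleneck 5, flow now 12.
No augmenting path remains; maximum flow = 12.
In the residual graph, reachable from In: {In, A, F, R3}.
Min-cut edges: A→C (2), R3→Eg (10); capacity 2 + 10 = 12.
This cut is saturated, so no flow can exceed 12.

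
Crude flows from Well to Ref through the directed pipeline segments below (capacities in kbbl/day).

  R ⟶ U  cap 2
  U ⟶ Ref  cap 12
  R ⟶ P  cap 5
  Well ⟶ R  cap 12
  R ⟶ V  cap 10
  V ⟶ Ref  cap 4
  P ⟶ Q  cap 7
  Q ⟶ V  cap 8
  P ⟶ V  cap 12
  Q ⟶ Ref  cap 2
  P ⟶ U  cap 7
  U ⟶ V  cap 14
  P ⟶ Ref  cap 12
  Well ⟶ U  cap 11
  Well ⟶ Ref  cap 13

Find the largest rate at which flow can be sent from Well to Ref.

Augment Well→Ref: bottleneck 13, flow now 13.
Augment Well→U→Ref: bottleneck 11, flow now 24.
Augment Well→R→P→Ref: bottleneck 5, flow now 29.
Augment Well→R→U→Ref: bottleneck 1, flow now 30.
Augment Well→R→V→Ref: bottleneck 4, flow now 34.
No augmenting path remains; maximum flow = 34.
In the residual graph, reachable from Well: {Well, R, U, V}.
Min-cut edges: Well→Ref (13), R→P (5), U→Ref (12), V→Ref (4); capacity 13 + 5 + 12 + 4 = 34.
This cut is saturated, so no flow can exceed 34.

34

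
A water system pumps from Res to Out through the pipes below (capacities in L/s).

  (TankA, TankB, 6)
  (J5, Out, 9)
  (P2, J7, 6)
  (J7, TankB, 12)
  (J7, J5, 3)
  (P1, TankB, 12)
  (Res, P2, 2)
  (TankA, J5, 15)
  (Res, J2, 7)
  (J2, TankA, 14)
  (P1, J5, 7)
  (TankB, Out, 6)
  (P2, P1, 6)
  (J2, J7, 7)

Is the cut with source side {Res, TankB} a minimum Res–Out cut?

Given cut capacity: 7 + 2 + 6 = 15.
Augment Res→J2→J7→J5→Out: bottleneck 3, flow now 3.
Augment Res→J2→J7→TankB→Out: bottleneck 4, flow now 7.
Augment Res→P2→J7→TankB→Out: bottleneck 2, flow now 9.
No augmenting path remains; maximum flow = 9.
In the residual graph, reachable from Res: {Res}.
Min-cut edges: Res→J2 (7), Res→P2 (2); capacity 7 + 2 = 9.
Cut capacity 15 exceeds the max flow 9, so it is not minimum.

No — its capacity is 15, but the minimum cut has capacity 9.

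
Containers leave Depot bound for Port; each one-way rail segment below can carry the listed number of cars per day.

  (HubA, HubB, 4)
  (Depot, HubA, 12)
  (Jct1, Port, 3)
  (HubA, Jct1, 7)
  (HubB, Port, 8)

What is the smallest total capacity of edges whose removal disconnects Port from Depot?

7

Augment Depot→HubA→Jct1→Port: bottleneck 3, flow now 3.
Augment Depot→HubA→HubB→Port: bottleneck 4, flow now 7.
No augmenting path remains; maximum flow = 7.
By max-flow min-cut, the minimum cut capacity equals the max flow.
In the residual graph, reachable from Depot: {Depot, HubA, Jct1}.
Min-cut edges: HubA→HubB (4), Jct1→Port (3); capacity 4 + 3 = 7.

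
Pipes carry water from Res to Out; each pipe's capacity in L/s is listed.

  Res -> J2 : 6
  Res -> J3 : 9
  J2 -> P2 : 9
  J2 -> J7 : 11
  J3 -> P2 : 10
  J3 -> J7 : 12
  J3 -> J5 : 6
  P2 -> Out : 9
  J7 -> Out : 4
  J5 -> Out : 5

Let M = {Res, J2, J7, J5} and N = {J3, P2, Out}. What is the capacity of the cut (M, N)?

Edges leaving {Res, J2, J7, J5}: Res→J3 (9), J2→P2 (9), J7→Out (4), J5→Out (5).
Cut capacity = 9 + 9 + 4 + 5 = 27.

27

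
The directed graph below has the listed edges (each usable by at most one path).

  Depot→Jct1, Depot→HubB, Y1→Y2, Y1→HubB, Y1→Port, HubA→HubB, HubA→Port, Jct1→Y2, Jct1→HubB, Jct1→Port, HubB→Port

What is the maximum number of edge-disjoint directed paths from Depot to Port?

Assign every edge capacity 1; by Menger, the answer equals the max flow.
Path Depot→Jct1→Port (+1); total 1.
Path Depot→HubB→Port (+1); total 2.
No residual Depot→Port path; max flow = 2.
Certifying cut of size 2: {Depot→HubB, Depot→Jct1}.

2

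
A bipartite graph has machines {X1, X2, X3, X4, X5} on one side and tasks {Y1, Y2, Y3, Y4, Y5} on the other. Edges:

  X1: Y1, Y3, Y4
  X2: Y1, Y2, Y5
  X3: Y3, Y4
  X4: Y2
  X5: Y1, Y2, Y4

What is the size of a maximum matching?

Unit-capacity flow: source→left, listed edges, right→sink; max matching = max flow.
Augmenting path X1→Y1 (+1); matched 1.
Augmenting path X2→Y2 (+1); matched 2.
Augmenting path X3→Y3 (+1); matched 3.
Augmenting path X5→Y4 (+1); matched 4.
Augmenting path X4→Y2→X2→Y5 (+1); matched 5.
No augmenting path remains; maximum matching = 5.
König certificate: {X1, X2, X3, X4, X5} is a vertex cover of size 5 (every listed pair touches it), so no matching can be larger.

5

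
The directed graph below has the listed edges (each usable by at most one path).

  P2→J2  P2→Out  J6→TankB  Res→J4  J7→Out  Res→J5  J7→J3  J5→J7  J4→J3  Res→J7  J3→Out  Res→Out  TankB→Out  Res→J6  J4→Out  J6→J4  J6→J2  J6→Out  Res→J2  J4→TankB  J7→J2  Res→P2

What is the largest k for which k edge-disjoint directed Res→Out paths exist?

6

Assign every edge capacity 1; by Menger, the answer equals the max flow.
Path Res→Out (+1); total 1.
Path Res→J4→Out (+1); total 2.
Path Res→J7→Out (+1); total 3.
Path Res→P2→Out (+1); total 4.
Path Res→J6→Out (+1); total 5.
Path Res→J5→J7→J3→Out (+1); total 6.
No residual Res→Out path; max flow = 6.
Certifying cut of size 6: {Res→J4, Res→J5, Res→J6, Res→J7, Res→Out, Res→P2}.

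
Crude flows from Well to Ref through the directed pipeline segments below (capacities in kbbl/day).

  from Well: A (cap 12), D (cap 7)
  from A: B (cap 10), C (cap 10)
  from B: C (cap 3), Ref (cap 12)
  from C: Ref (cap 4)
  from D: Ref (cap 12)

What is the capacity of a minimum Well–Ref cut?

19

Augment Well→D→Ref: bottleneck 7, flow now 7.
Augment Well→A→B→Ref: bottleneck 10, flow now 17.
Augment Well→A→C→Ref: bottleneck 2, flow now 19.
No augmenting path remains; maximum flow = 19.
By max-flow min-cut, the minimum cut capacity equals the max flow.
In the residual graph, reachable from Well: {Well}.
Min-cut edges: Well→A (12), Well→D (7); capacity 12 + 7 = 19.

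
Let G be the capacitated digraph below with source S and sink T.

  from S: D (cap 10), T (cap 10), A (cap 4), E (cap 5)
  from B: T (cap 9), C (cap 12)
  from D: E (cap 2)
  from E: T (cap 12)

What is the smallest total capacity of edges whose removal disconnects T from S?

Augment S→T: bottleneck 10, flow now 10.
Augment S→E→T: bottleneck 5, flow now 15.
Augment S→D→E→T: bottleneck 2, flow now 17.
No augmenting path remains; maximum flow = 17.
By max-flow min-cut, the minimum cut capacity equals the max flow.
In the residual graph, reachable from S: {S, A, D}.
Min-cut edges: S→E (5), S→T (10), D→E (2); capacity 5 + 10 + 2 = 17.

17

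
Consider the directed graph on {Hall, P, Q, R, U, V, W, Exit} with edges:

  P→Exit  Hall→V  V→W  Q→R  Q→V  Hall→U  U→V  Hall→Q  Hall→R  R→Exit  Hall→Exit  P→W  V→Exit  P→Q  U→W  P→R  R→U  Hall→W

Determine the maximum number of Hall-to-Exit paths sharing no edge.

3

Assign every edge capacity 1; by Menger, the answer equals the max flow.
Path Hall→Exit (+1); total 1.
Path Hall→R→Exit (+1); total 2.
Path Hall→V→Exit (+1); total 3.
No residual Hall→Exit path; max flow = 3.
Certifying cut of size 3: {Hall→Exit, R→Exit, V→Exit}.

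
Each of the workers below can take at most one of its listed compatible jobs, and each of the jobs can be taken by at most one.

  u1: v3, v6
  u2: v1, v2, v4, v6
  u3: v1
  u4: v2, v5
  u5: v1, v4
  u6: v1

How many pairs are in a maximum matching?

Unit-capacity flow: source→left, listed edges, right→sink; max matching = max flow.
Augmenting path u1→v3 (+1); matched 1.
Augmenting path u2→v1 (+1); matched 2.
Augmenting path u4→v2 (+1); matched 3.
Augmenting path u5→v4 (+1); matched 4.
Augmenting path u3→v1→u2→v6 (+1); matched 5.
No augmenting path remains; maximum matching = 5.
König certificate: {u1, u2, u4, u5, v1} is a vertex cover of size 5 (every listed pair touches it), so no matching can be larger.

5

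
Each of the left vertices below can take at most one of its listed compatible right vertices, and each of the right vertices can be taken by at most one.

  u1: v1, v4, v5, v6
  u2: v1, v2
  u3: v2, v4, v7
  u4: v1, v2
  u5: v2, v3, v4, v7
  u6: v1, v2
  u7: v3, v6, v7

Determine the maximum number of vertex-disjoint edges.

6

Unit-capacity flow: source→left, listed edges, right→sink; max matching = max flow.
Augmenting path u1→v1 (+1); matched 1.
Augmenting path u2→v2 (+1); matched 2.
Augmenting path u3→v4 (+1); matched 3.
Augmenting path u5→v3 (+1); matched 4.
Augmenting path u7→v6 (+1); matched 5.
Augmenting path u4→v1→u1→v5 (+1); matched 6.
No augmenting path remains; maximum matching = 6.
König certificate: {u1, u3, u5, u7, v1, v2} is a vertex cover of size 6 (every listed pair touches it), so no matching can be larger.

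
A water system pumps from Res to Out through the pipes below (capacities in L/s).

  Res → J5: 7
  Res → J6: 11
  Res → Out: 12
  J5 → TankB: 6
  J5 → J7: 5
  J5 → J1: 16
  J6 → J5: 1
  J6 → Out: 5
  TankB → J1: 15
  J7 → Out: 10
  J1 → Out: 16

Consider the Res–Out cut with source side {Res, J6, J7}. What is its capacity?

35

Edges leaving {Res, J6, J7}: Res→J5 (7), Res→Out (12), J6→J5 (1), J6→Out (5), J7→Out (10).
Cut capacity = 7 + 12 + 1 + 5 + 10 = 35.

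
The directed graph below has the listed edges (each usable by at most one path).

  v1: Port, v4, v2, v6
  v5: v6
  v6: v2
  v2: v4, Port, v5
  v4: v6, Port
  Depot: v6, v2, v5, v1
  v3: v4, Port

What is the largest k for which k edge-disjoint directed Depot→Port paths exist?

Assign every edge capacity 1; by Menger, the answer equals the max flow.
Path Depot→v1→Port (+1); total 1.
Path Depot→v2→Port (+1); total 2.
Path Depot→v6→v2→v4→Port (+1); total 3.
No residual Depot→Port path; max flow = 3.
Certifying cut of size 3: {Depot→v1, Depot→v2, v6→v2}.

3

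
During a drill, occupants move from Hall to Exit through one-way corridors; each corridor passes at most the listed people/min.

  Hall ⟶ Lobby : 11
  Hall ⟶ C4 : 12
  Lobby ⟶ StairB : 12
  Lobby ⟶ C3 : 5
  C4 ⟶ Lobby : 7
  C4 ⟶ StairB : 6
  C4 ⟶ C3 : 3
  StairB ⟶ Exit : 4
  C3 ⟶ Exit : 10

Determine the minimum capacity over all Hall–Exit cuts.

Augment Hall→Lobby→StairB→Exit: bottleneck 4, flow now 4.
Augment Hall→Lobby→C3→Exit: bottleneck 5, flow now 9.
Augment Hall→C4→C3→Exit: bottleneck 3, flow now 12.
No augmenting path remains; maximum flow = 12.
By max-flow min-cut, the minimum cut capacity equals the max flow.
In the residual graph, reachable from Hall: {Hall, Lobby, C4, StairB}.
Min-cut edges: Lobby→C3 (5), C4→C3 (3), StairB→Exit (4); capacity 5 + 3 + 4 = 12.

12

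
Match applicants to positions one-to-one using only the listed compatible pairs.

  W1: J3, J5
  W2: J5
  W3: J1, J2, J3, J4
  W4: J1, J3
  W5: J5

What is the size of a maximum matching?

Unit-capacity flow: source→left, listed edges, right→sink; max matching = max flow.
Augmenting path W1→J3 (+1); matched 1.
Augmenting path W2→J5 (+1); matched 2.
Augmenting path W3→J1 (+1); matched 3.
Augmenting path W4→J1→W3→J2 (+1); matched 4.
No augmenting path remains; maximum matching = 4.
König certificate: {W1, W3, W4, J5} is a vertex cover of size 4 (every listed pair touches it), so no matching can be larger.

4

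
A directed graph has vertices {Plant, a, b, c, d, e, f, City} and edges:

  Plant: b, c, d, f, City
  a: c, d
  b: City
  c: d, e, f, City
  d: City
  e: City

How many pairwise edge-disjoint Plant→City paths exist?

Assign every edge capacity 1; by Menger, the answer equals the max flow.
Path Plant→City (+1); total 1.
Path Plant→b→City (+1); total 2.
Path Plant→c→City (+1); total 3.
Path Plant→d→City (+1); total 4.
No residual Plant→City path; max flow = 4.
Certifying cut of size 4: {Plant→City, Plant→b, Plant→c, Plant→d}.

4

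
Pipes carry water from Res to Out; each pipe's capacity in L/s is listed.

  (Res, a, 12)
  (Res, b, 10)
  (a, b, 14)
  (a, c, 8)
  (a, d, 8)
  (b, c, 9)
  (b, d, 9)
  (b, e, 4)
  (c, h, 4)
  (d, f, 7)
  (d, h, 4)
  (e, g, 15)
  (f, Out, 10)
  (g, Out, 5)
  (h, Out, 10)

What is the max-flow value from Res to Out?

Augment Res→a→c→h→Out: bottleneck 4, flow now 4.
Augment Res→a→d→f→Out: bottleneck 7, flow now 11.
Augment Res→a→d→h→Out: bottleneck 1, flow now 12.
Augment Res→b→d→h→Out: bottleneck 3, flow now 15.
Augment Res→b→e→g→Out: bottleneck 4, flow now 19.
No augmenting path remains; maximum flow = 19.
In the residual graph, reachable from Res: {Res, a, b, c, d}.
Min-cut edges: b→e (4), c→h (4), d→f (7), d→h (4); capacity 4 + 4 + 7 + 4 = 19.
This cut is saturated, so no flow can exceed 19.

19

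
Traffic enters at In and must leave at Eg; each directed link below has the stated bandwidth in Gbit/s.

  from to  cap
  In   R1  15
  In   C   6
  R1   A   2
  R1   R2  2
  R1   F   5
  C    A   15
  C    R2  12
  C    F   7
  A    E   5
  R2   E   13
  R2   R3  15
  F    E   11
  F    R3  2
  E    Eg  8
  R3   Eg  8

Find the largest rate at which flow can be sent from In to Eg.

15

Augment In→R1→A→E→Eg: bottleneck 2, flow now 2.
Augment In→R1→R2→E→Eg: bottleneck 2, flow now 4.
Augment In→R1→F→E→Eg: bottleneck 4, flow now 8.
Augment In→R1→F→R3→Eg: bottleneck 1, flow now 9.
Augment In→C→R2→R3→Eg: bottleneck 6, flow now 15.
No augmenting path remains; maximum flow = 15.
In the residual graph, reachable from In: {In, R1}.
Min-cut edges: In→C (6), R1→A (2), R1→R2 (2), R1→F (5); capacity 6 + 2 + 2 + 5 = 15.
This cut is saturated, so no flow can exceed 15.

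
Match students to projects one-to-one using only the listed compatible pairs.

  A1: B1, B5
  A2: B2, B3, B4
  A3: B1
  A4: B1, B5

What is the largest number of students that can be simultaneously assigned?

3

Unit-capacity flow: source→left, listed edges, right→sink; max matching = max flow.
Augmenting path A1→B1 (+1); matched 1.
Augmenting path A2→B2 (+1); matched 2.
Augmenting path A4→B5 (+1); matched 3.
No augmenting path remains; maximum matching = 3.
König certificate: {A2, B1, B5} is a vertex cover of size 3 (every listed pair touches it), so no matching can be larger.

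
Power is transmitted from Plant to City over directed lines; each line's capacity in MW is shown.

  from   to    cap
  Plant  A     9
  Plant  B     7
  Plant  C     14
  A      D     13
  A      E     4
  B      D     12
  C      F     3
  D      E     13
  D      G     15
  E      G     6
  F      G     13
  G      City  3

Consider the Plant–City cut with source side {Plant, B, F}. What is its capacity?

Edges leaving {Plant, B, F}: Plant→A (9), Plant→C (14), B→D (12), F→G (13).
Cut capacity = 9 + 14 + 12 + 13 = 48.

48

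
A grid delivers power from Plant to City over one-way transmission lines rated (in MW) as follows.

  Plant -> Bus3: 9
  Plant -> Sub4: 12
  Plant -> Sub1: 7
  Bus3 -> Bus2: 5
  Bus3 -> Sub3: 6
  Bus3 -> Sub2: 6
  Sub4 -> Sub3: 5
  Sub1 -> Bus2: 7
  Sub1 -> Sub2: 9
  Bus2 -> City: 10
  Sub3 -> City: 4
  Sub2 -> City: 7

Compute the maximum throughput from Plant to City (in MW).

Augment Plant→Bus3→Bus2→City: bottleneck 5, flow now 5.
Augment Plant→Bus3→Sub3→City: bottleneck 4, flow now 9.
Augment Plant→Sub1→Bus2→City: bottleneck 5, flow now 14.
Augment Plant→Sub1→Sub2→City: bottleneck 2, flow now 16.
Augment Plant→Sub4→Sub3→Bus3→Sub2→City: bottleneck 4, flow now 20. (uses reverse residual edge)
No augmenting path remains; maximum flow = 20.
In the residual graph, reachable from Plant: {Plant, Sub4, Sub3}.
Min-cut edges: Plant→Bus3 (9), Plant→Sub1 (7), Sub3→City (4); capacity 9 + 7 + 4 = 20.
This cut is saturated, so no flow can exceed 20.

20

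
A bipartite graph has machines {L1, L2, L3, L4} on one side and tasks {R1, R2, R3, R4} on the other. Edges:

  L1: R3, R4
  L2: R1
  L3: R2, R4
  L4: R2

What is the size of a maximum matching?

4

Unit-capacity flow: source→left, listed edges, right→sink; max matching = max flow.
Augmenting path L1→R3 (+1); matched 1.
Augmenting path L2→R1 (+1); matched 2.
Augmenting path L3→R2 (+1); matched 3.
Augmenting path L4→R2→L3→R4 (+1); matched 4.
No augmenting path remains; maximum matching = 4.
König certificate: {L1, L2, L3, L4} is a vertex cover of size 4 (every listed pair touches it), so no matching can be larger.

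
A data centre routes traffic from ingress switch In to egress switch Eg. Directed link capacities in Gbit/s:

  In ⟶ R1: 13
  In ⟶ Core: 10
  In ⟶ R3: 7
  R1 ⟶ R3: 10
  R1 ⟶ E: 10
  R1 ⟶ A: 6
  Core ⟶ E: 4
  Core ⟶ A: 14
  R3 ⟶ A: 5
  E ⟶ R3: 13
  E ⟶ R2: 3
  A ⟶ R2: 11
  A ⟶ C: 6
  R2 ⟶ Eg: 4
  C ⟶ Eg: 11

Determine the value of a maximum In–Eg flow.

Augment In→R1→E→R2→Eg: bottleneck 3, flow now 3.
Augment In→R1→A→R2→Eg: bottleneck 1, flow now 4.
Augment In→R1→A→C→Eg: bottleneck 5, flow now 9.
Augment In→Core→A→C→Eg: bottleneck 1, flow now 10.
No augmenting path remains; maximum flow = 10.
In the residual graph, reachable from In: {In, R1, Core, R3, E, A, R2}.
Min-cut edges: A→C (6), R2→Eg (4); capacity 6 + 4 = 10.
This cut is saturated, so no flow can exceed 10.

10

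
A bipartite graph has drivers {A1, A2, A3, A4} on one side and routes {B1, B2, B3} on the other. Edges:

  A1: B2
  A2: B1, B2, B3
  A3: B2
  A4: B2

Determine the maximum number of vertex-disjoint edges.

Unit-capacity flow: source→left, listed edges, right→sink; max matching = max flow.
Augmenting path A1→B2 (+1); matched 1.
Augmenting path A2→B1 (+1); matched 2.
No augmenting path remains; maximum matching = 2.
König certificate: {A2, B2} is a vertex cover of size 2 (every listed pair touches it), so no matching can be larger.

2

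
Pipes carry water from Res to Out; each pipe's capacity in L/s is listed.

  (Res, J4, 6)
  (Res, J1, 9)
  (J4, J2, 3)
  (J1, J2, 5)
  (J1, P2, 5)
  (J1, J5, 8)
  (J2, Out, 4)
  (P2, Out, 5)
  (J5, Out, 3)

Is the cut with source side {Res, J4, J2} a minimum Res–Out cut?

Given cut capacity: 9 + 4 = 13.
Augment Res→J4→J2→Out: bottleneck 3, flow now 3.
Augment Res→J1→J2→Out: bottleneck 1, flow now 4.
Augment Res→J1→P2→Out: bottleneck 5, flow now 9.
Augment Res→J1→J5→Out: bottleneck 3, flow now 12.
No augmenting path remains; maximum flow = 12.
In the residual graph, reachable from Res: {Res, J4}.
Min-cut edges: Res→J1 (9), J4→J2 (3); capacity 9 + 3 = 12.
Cut capacity 13 exceeds the max flow 12, so it is not minimum.

No — its capacity is 13, but the minimum cut has capacity 12.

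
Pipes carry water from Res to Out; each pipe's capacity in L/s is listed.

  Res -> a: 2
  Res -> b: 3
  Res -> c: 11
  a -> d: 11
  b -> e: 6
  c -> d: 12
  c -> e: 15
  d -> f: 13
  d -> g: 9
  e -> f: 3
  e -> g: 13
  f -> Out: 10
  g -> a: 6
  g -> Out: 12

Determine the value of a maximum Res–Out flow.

16

Augment Res→a→d→f→Out: bottleneck 2, flow now 2.
Augment Res→b→e→f→Out: bottleneck 3, flow now 5.
Augment Res→c→d→f→Out: bottleneck 5, flow now 10.
Augment Res→c→d→g→Out: bottleneck 6, flow now 16.
No augmenting path remains; maximum flow = 16.
In the residual graph, reachable from Res: {Res}.
Min-cut edges: Res→a (2), Res→b (3), Res→c (11); capacity 2 + 3 + 11 = 16.
This cut is saturated, so no flow can exceed 16.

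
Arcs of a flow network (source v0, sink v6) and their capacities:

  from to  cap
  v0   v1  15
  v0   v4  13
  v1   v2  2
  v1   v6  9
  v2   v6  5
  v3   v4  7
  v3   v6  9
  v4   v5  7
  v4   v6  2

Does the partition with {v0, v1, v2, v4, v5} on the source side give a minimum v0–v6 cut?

Given cut capacity: 9 + 5 + 2 = 16.
Augment v0→v1→v6: bottleneck 9, flow now 9.
Augment v0→v4→v6: bottleneck 2, flow now 11.
Augment v0→v1→v2→v6: bottleneck 2, flow now 13.
No augmenting path remains; maximum flow = 13.
In the residual graph, reachable from v0: {v0, v1, v4, v5}.
Min-cut edges: v1→v2 (2), v1→v6 (9), v4→v6 (2); capacity 2 + 9 + 2 = 13.
Cut capacity 16 exceeds the max flow 13, so it is not minimum.

No — its capacity is 16, but the minimum cut has capacity 13.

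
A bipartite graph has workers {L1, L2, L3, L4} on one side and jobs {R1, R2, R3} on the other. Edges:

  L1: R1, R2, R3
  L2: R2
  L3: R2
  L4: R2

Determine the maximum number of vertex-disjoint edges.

2

Unit-capacity flow: source→left, listed edges, right→sink; max matching = max flow.
Augmenting path L1→R1 (+1); matched 1.
Augmenting path L2→R2 (+1); matched 2.
No augmenting path remains; maximum matching = 2.
König certificate: {L1, R2} is a vertex cover of size 2 (every listed pair touches it), so no matching can be larger.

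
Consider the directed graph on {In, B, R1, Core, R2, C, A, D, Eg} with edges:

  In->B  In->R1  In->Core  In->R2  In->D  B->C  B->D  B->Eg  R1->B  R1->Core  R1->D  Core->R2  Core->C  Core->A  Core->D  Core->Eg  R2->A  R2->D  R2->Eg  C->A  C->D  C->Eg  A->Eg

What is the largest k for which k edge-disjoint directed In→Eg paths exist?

Assign every edge capacity 1; by Menger, the answer equals the max flow.
Path In→B→Eg (+1); total 1.
Path In→Core→Eg (+1); total 2.
Path In→R2→Eg (+1); total 3.
Path In→R1→B→C→Eg (+1); total 4.
No residual In→Eg path; max flow = 4.
Certifying cut of size 4: {In→B, In→Core, In→R1, In→R2}.

4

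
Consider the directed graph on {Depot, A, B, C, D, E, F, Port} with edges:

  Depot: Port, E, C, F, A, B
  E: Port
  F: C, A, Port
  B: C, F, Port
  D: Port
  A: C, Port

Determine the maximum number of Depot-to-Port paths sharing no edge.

Assign every edge capacity 1; by Menger, the answer equals the max flow.
Path Depot→Port (+1); total 1.
Path Depot→A→Port (+1); total 2.
Path Depot→B→Port (+1); total 3.
Path Depot→E→Port (+1); total 4.
Path Depot→F→Port (+1); total 5.
No residual Depot→Port path; max flow = 5.
Certifying cut of size 5: {Depot→A, Depot→B, Depot→E, Depot→F, Depot→Port}.

5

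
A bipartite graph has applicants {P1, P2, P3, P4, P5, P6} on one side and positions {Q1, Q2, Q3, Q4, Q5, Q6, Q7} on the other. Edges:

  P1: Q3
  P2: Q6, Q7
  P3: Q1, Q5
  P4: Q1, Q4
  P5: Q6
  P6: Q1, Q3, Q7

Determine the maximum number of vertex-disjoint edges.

Unit-capacity flow: source→left, listed edges, right→sink; max matching = max flow.
Augmenting path P1→Q3 (+1); matched 1.
Augmenting path P2→Q6 (+1); matched 2.
Augmenting path P3→Q1 (+1); matched 3.
Augmenting path P4→Q4 (+1); matched 4.
Augmenting path P6→Q7 (+1); matched 5.
Augmenting path P5→Q6→P2→Q7→P6→Q1→P3→Q5 (+1); matched 6.
No augmenting path remains; maximum matching = 6.
König certificate: {P1, P2, P3, P4, P5, P6} is a vertex cover of size 6 (every listed pair touches it), so no matching can be larger.

6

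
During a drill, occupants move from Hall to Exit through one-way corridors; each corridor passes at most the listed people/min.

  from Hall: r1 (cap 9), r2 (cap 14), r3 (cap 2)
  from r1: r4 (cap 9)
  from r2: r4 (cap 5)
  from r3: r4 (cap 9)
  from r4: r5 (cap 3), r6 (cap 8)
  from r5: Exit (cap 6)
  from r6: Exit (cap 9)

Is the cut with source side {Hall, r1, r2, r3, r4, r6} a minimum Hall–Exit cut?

Given cut capacity: 3 + 9 = 12.
Augment Hall→r1→r4→r5→Exit: bottleneck 3, flow now 3.
Augment Hall→r1→r4→r6→Exit: bottleneck 6, flow now 9.
Augment Hall→r2→r4→r6→Exit: bottleneck 2, flow now 11.
No augmenting path remains; maximum flow = 11.
In the residual graph, reachable from Hall: {Hall, r1, r2, r3, r4}.
Min-cut edges: r4→r5 (3), r4→r6 (8); capacity 3 + 8 = 11.
Cut capacity 12 exceeds the max flow 11, so it is not minimum.

No — its capacity is 12, but the minimum cut has capacity 11.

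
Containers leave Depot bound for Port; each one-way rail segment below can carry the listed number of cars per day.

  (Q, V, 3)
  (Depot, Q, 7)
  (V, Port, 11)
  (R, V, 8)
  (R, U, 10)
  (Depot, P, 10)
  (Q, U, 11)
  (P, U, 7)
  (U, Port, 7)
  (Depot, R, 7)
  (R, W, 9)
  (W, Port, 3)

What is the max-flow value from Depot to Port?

17

Augment Depot→P→U→Port: bottleneck 7, flow now 7.
Augment Depot→Q→V→Port: bottleneck 3, flow now 10.
Augment Depot→R→V→Port: bottleneck 7, flow now 17.
No augmenting path remains; maximum flow = 17.
In the residual graph, reachable from Depot: {Depot, P, Q, U}.
Min-cut edges: Depot→R (7), Q→V (3), U→Port (7); capacity 7 + 3 + 7 = 17.
This cut is saturated, so no flow can exceed 17.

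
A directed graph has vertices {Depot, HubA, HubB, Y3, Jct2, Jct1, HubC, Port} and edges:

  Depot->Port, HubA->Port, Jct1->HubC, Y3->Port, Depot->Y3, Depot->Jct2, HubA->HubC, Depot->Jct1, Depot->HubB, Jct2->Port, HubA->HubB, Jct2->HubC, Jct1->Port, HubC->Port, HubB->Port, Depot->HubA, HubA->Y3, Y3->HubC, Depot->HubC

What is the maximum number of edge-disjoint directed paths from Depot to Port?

7

Assign every edge capacity 1; by Menger, the answer equals the max flow.
Path Depot→Port (+1); total 1.
Path Depot→HubA→Port (+1); total 2.
Path Depot→HubB→Port (+1); total 3.
Path Depot→Y3→Port (+1); total 4.
Path Depot→Jct2→Port (+1); total 5.
Path Depot→Jct1→Port (+1); total 6.
Path Depot→HubC→Port (+1); total 7.
No residual Depot→Port path; max flow = 7.
Certifying cut of size 7: {Depot→HubA, Depot→HubB, Depot→HubC, Depot→Jct1, Depot→Jct2, Depot→Port, Depot→Y3}.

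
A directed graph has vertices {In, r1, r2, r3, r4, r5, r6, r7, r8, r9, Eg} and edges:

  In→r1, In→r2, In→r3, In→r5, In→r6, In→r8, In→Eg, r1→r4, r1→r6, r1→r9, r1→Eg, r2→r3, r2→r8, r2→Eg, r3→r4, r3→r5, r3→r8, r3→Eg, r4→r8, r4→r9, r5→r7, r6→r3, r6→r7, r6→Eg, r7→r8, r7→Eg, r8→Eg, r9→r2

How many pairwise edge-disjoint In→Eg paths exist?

7

Assign every edge capacity 1; by Menger, the answer equals the max flow.
Path In→Eg (+1); total 1.
Path In→r1→Eg (+1); total 2.
Path In→r2→Eg (+1); total 3.
Path In→r3→Eg (+1); total 4.
Path In→r6→Eg (+1); total 5.
Path In→r8→Eg (+1); total 6.
Path In→r5→r7→Eg (+1); total 7.
No residual In→Eg path; max flow = 7.
Certifying cut of size 7: {In→Eg, In→r1, In→r2, In→r3, In→r5, In→r6, In→r8}.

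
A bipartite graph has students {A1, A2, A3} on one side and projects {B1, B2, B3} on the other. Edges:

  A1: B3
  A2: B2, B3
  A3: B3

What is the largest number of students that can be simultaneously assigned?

2

Unit-capacity flow: source→left, listed edges, right→sink; max matching = max flow.
Augmenting path A1→B3 (+1); matched 1.
Augmenting path A2→B2 (+1); matched 2.
No augmenting path remains; maximum matching = 2.
König certificate: {A2, B3} is a vertex cover of size 2 (every listed pair touches it), so no matching can be larger.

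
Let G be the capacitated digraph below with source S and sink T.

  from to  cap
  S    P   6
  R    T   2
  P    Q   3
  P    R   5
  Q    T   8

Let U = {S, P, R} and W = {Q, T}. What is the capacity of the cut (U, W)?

5

Edges leaving {S, P, R}: P→Q (3), R→T (2).
Cut capacity = 3 + 2 = 5.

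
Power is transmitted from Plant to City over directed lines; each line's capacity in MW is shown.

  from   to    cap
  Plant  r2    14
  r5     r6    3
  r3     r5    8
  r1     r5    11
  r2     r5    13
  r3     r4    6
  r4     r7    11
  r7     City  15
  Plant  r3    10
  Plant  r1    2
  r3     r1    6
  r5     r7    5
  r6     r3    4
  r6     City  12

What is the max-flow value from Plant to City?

Augment Plant→r1→r5→r6→City: bottleneck 2, flow now 2.
Augment Plant→r2→r5→r6→City: bottleneck 1, flow now 3.
Augment Plant→r2→r5→r7→City: bottleneck 5, flow now 8.
Augment Plant→r3→r4→r7→City: bottleneck 6, flow now 14.
No augmenting path remains; maximum flow = 14.
In the residual graph, reachable from Plant: {Plant, r1, r2, r3, r5}.
Min-cut edges: r3→r4 (6), r5→r6 (3), r5→r7 (5); capacity 6 + 3 + 5 = 14.
This cut is saturated, so no flow can exceed 14.

14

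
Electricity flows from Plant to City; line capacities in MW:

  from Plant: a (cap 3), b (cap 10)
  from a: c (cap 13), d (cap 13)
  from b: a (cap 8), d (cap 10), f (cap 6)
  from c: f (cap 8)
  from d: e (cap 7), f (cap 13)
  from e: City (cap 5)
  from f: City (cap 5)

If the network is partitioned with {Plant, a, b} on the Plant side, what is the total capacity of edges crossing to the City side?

42

Edges leaving {Plant, a, b}: a→c (13), a→d (13), b→d (10), b→f (6).
Cut capacity = 13 + 13 + 10 + 6 = 42.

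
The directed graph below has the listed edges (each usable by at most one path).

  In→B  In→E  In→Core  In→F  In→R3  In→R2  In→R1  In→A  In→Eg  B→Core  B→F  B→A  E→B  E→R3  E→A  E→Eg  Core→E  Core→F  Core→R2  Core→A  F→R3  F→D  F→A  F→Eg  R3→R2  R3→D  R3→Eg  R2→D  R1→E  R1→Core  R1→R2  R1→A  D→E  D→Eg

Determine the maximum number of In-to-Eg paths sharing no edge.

5

Assign every edge capacity 1; by Menger, the answer equals the max flow.
Path In→Eg (+1); total 1.
Path In→E→Eg (+1); total 2.
Path In→F→Eg (+1); total 3.
Path In→R3→Eg (+1); total 4.
Path In→R2→D→Eg (+1); total 5.
No residual In→Eg path; max flow = 5.
Certifying cut of size 5: {D→Eg, E→Eg, F→Eg, In→Eg, R3→Eg}.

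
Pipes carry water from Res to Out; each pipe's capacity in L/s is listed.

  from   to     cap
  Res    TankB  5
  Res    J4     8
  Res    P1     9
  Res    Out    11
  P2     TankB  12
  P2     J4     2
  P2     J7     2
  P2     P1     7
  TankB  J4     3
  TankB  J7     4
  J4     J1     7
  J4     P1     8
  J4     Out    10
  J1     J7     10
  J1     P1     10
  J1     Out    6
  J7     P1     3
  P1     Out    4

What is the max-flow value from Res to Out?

Augment Res→Out: bottleneck 11, flow now 11.
Augment Res→J4→Out: bottleneck 8, flow now 19.
Augment Res→P1→Out: bottleneck 4, flow now 23.
Augment Res→TankB→J4→Out: bottleneck 2, flow now 25.
Augment Res→TankB→J4→J1→Out: bottleneck 1, flow now 26.
No augmenting path remains; maximum flow = 26.
In the residual graph, reachable from Res: {Res, TankB, J7, P1}.
Min-cut edges: Res→J4 (8), Res→Out (11), TankB→J4 (3), P1→Out (4); capacity 8 + 11 + 3 + 4 = 26.
This cut is saturated, so no flow can exceed 26.

26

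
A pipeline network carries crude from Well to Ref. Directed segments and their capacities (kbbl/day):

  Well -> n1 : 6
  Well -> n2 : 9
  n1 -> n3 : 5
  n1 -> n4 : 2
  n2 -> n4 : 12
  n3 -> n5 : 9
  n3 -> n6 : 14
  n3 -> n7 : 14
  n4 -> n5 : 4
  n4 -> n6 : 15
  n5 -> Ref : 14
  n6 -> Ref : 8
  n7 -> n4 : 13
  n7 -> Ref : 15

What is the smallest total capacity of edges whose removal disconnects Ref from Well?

15

Augment Well→n1→n3→n5→Ref: bottleneck 5, flow now 5.
Augment Well→n1→n4→n5→Ref: bottleneck 1, flow now 6.
Augment Well→n2→n4→n5→Ref: bottleneck 3, flow now 9.
Augment Well→n2→n4→n6→Ref: bottleneck 6, flow now 15.
No augmenting path remains; maximum flow = 15.
By max-flow min-cut, the minimum cut capacity equals the max flow.
In the residual graph, reachable from Well: {Well}.
Min-cut edges: Well→n1 (6), Well→n2 (9); capacity 6 + 9 = 15.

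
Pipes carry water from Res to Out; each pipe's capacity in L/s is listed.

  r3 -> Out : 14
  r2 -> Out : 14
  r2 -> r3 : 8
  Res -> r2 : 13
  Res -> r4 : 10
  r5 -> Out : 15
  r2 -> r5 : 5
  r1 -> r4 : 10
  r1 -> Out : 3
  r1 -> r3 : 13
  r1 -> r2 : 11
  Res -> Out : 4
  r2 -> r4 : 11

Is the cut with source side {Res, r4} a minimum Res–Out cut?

Yes — it is a minimum cut (capacity 17).

Given cut capacity: 13 + 4 = 17.
Augment Res→Out: bottleneck 4, flow now 4.
Augment Res→r2→Out: bottleneck 13, flow now 17.
No augmenting path remains; maximum flow = 17.
Cut capacity 17 equals the max flow, so it is a minimum cut.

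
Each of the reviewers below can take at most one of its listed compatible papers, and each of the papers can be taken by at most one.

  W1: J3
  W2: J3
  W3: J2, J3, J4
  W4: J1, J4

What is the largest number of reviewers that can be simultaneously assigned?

Unit-capacity flow: source→left, listed edges, right→sink; max matching = max flow.
Augmenting path W1→J3 (+1); matched 1.
Augmenting path W3→J2 (+1); matched 2.
Augmenting path W4→J1 (+1); matched 3.
No augmenting path remains; maximum matching = 3.
König certificate: {W3, W4, J3} is a vertex cover of size 3 (every listed pair touches it), so no matching can be larger.

3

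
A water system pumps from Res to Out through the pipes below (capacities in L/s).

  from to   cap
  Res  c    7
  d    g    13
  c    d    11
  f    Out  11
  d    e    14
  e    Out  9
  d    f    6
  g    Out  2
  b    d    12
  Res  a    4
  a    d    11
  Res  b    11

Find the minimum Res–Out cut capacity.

17

Augment Res→a→d→e→Out: bottleneck 4, flow now 4.
Augment Res→b→d→e→Out: bottleneck 5, flow now 9.
Augment Res→b→d→f→Out: bottleneck 6, flow now 15.
Augment Res→c→d→g→Out: bottleneck 2, flow now 17.
No augmenting path remains; maximum flow = 17.
By max-flow min-cut, the minimum cut capacity equals the max flow.
In the residual graph, reachable from Res: {Res, a, b, c, d, e, g}.
Min-cut edges: d→f (6), e→Out (9), g→Out (2); capacity 6 + 9 + 2 = 17.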